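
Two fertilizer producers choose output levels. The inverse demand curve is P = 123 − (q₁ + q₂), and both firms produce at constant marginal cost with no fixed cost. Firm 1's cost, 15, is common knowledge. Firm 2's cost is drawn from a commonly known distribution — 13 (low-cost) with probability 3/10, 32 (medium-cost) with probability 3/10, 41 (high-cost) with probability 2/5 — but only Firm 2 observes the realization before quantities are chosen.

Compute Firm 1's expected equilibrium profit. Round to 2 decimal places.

1678.27

Type-c best response for Firm 2: q₂(c) = (123 − c)/2 − q₁/2.
Firm 1 maximizes expected profit; its first-order condition is 123 − 2q₁ − E[q₂] − 15 = 0.
Substituting E[q₂] and solving: E[c₂] = 29.9, so q₁ = (123 − 2·15 + 29.9)/3 = 40.9667.
E[P] = 123 − (q₁ + E[q₂]) = 55.9667; Firm 1's expected profit = (E[P] − 15)·q₁ = (55.9667 − 15)·40.9667 = 1678.27.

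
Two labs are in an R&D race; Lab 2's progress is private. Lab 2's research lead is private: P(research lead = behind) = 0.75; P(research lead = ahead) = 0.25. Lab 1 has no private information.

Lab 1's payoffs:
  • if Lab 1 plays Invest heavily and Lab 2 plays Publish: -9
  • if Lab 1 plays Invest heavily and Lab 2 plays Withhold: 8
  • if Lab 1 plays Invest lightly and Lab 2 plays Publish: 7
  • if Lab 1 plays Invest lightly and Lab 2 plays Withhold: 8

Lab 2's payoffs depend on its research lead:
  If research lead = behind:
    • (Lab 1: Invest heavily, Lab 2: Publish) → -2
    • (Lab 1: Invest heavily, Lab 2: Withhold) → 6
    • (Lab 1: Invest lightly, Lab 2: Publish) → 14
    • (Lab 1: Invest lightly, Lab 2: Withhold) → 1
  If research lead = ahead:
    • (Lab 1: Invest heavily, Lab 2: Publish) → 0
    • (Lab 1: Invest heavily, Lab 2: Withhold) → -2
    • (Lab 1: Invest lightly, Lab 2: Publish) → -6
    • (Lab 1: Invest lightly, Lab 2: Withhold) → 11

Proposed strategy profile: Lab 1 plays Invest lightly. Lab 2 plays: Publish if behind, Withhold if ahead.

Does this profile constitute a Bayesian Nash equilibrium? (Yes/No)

Yes

A profile is a BNE iff every type of every player is best-responding given beliefs about the other side.
Lab 1 plays Invest lightly: E[Invest lightly] = 0.75·(7) + 0.25·(8) = 7.25; E[Invest heavily] = -4.75. Best-responding. ✓
Lab 2 (research lead behind), facing Invest lightly: Publish gives 14, Withhold gives 1. Proposed Publish is best. ✓
Lab 2 (research lead ahead), facing Invest lightly: Publish gives -6, Withhold gives 11. Proposed Withhold is best. ✓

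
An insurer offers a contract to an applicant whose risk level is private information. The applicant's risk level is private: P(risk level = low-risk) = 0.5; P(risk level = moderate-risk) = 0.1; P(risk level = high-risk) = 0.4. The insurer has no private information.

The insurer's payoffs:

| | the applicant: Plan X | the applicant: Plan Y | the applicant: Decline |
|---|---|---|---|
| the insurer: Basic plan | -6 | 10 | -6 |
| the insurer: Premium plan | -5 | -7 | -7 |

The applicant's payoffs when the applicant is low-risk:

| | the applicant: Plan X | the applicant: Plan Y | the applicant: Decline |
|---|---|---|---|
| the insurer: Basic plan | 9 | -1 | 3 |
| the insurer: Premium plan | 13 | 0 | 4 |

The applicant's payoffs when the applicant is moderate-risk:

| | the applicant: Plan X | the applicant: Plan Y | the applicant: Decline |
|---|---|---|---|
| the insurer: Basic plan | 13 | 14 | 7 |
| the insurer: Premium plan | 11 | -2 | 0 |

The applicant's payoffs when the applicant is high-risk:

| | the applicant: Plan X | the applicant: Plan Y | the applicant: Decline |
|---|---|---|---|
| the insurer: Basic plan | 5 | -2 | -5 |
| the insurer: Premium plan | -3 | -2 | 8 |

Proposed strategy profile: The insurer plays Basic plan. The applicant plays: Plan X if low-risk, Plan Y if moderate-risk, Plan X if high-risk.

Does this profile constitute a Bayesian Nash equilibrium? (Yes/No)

Yes

The insurer plays Basic plan: E[Basic plan] = 0.5·(-6) + 0.1·(10) + 0.4·(-6) = -4.4; E[Premium plan] = -5.2. Best-responding. ✓
The applicant (risk level low-risk), facing Basic plan: Plan X gives 9, Plan Y gives -1, Decline gives 3. Proposed Plan X is best. ✓
The applicant (risk level moderate-risk), facing Basic plan: Plan X gives 13, Plan Y gives 14, Decline gives 7. Proposed Plan Y is best. ✓
The applicant (risk level high-risk), facing Basic plan: Plan X gives 5, Plan Y gives -2, Decline gives -5. Proposed Plan X is best. ✓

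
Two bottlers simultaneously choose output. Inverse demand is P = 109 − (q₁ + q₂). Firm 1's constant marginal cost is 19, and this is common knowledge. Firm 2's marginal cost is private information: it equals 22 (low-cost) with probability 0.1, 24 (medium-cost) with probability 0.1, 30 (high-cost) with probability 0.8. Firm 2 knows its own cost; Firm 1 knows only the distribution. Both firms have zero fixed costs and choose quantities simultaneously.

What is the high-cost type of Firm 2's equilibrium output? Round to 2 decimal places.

22.90

Type-c best response for Firm 2: q₂(c) = (109 − c)/2 − q₁/2.
Firm 1 maximizes expected profit; its first-order condition is 109 − 2q₁ − E[q₂] − 19 = 0.
Substituting E[q₂] and solving: E[c₂] = 28.6, so q₁ = (109 − 2·19 + 28.6)/3 = 33.2.
q₂(high-cost) = (109 − 30 − 33.2)/2 = 22.9.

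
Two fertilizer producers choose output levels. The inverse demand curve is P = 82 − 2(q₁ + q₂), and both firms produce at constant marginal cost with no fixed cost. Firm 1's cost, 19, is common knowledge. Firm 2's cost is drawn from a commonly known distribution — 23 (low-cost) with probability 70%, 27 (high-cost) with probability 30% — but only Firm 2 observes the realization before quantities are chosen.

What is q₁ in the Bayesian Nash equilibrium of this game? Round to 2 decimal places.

Firm 2 with cost c maximizes (82 − 2(q₁+q₂) − c)·q₂, giving q₂(c) = (82 − c − 2q₁)/4.
E[c₂] = 0.7·23 + 0.3·27 = 24.2
Firm 1's FOC against E[q₂] yields q₁ = (82 − 2·19 + E[c₂])/6 = (82 − 38 + 24.2)/6 = 11.3667.

11.37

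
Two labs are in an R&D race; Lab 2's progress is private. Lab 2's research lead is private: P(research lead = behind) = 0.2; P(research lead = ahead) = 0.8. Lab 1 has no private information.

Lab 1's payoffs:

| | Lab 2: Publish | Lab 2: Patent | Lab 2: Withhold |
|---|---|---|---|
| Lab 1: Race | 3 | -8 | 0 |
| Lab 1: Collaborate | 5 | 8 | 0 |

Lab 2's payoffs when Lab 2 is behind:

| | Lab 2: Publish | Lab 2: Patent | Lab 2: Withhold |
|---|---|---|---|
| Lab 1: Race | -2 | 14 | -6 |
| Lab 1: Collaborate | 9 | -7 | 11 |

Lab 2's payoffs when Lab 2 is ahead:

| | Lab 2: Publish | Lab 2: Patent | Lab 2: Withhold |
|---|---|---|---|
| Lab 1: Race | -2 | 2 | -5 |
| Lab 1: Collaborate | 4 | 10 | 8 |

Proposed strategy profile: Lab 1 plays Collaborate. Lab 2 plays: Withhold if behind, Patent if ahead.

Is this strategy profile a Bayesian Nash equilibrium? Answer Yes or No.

Yes

Lab 1 plays Collaborate: E[Collaborate] = 0.2·(0) + 0.8·(8) = 6.4; E[Race] = -6.4. Best-responding. ✓
Lab 2 (research lead behind), facing Collaborate: Publish gives 9, Patent gives -7, Withhold gives 11. Proposed Withhold is best. ✓
Lab 2 (research lead ahead), facing Collaborate: Publish gives 4, Patent gives 10, Withhold gives 8. Proposed Patent is best. ✓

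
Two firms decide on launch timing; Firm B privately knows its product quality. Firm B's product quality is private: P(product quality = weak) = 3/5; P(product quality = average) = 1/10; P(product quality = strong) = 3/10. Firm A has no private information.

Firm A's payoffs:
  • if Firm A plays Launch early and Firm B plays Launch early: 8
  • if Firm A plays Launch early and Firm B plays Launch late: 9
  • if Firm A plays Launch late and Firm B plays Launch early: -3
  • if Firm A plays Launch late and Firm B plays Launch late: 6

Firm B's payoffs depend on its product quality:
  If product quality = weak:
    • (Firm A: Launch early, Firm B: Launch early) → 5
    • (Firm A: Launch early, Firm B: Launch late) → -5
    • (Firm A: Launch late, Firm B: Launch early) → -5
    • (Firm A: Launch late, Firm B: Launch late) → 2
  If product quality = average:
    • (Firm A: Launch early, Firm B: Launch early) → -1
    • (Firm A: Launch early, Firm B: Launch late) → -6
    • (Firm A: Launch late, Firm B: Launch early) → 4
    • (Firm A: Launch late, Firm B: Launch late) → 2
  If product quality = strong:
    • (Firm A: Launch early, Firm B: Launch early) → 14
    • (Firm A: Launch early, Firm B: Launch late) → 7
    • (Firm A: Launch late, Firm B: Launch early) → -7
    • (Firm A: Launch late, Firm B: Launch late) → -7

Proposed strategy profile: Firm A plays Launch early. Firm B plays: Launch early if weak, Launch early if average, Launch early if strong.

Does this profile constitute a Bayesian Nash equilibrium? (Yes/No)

Yes

A profile is a BNE iff every type of every player is best-responding given beliefs about the other side.
Firm A plays Launch early: E[Launch early] = 3/5·(8) + 1/10·(8) + 3/10·(8) = 8; E[Launch late] = -3. Best-responding. ✓
Firm B (product quality weak), facing Launch early: Launch early gives 5, Launch late gives -5. Proposed Launch early is best. ✓
Firm B (product quality average), facing Launch early: Launch early gives -1, Launch late gives -6. Proposed Launch early is best. ✓
Firm B (product quality strong), facing Launch early: Launch early gives 14, Launch late gives 7. Proposed Launch early is best. ✓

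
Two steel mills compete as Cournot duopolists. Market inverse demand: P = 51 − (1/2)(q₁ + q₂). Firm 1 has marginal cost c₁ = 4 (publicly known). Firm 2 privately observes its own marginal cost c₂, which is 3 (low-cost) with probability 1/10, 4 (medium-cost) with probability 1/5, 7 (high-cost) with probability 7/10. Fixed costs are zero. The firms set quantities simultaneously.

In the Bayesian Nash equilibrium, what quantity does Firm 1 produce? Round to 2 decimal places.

32.67

Type-c best response for Firm 2: q₂(c) = (51 − c) − q₁/2.
Firm 1 maximizes expected profit; its first-order condition is 51 − q₁ − (1/2)E[q₂] − 4 = 0.
Substituting E[q₂] and solving: E[c₂] = 6, so q₁ = (51 − 2·4 + 6)/(3/2) = 32.6667.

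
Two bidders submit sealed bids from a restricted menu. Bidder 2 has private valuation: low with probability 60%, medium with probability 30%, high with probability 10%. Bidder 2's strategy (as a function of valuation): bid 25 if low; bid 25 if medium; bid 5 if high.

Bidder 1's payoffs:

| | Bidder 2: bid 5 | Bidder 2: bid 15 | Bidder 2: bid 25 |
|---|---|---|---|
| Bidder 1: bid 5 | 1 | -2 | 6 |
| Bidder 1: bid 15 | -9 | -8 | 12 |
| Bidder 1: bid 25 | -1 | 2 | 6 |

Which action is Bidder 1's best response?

bid 15

E[bid 5] = 0.6·(6) + 0.3·(6) + 0.1·(1) = 5.5
E[bid 15] = 0.6·(12) + 0.3·(12) + 0.1·(-9) = 9.9
E[bid 25] = 0.6·(6) + 0.3·(6) + 0.1·(-1) = 5.3
Best response: bid 15 (9.9 is the largest).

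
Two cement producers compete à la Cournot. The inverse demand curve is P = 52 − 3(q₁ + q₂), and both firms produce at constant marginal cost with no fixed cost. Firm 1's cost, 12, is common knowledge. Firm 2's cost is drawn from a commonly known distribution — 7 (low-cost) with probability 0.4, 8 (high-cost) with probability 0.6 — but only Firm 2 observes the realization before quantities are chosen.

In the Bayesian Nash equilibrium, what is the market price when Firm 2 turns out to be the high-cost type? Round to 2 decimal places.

24.07

Type-c best response for Firm 2: q₂(c) = (52 − c)/6 − q₁/2.
Firm 1 maximizes expected profit; its first-order condition is 52 − 6q₁ − 3E[q₂] − 12 = 0.
Substituting E[q₂] and solving: E[c₂] = 7.6, so q₁ = (52 − 2·12 + 7.6)/9 = 3.95556.
q₂(high-cost) = 5.35556, so P = 52 − 3·(3.95556 + 5.35556) = 24.0667.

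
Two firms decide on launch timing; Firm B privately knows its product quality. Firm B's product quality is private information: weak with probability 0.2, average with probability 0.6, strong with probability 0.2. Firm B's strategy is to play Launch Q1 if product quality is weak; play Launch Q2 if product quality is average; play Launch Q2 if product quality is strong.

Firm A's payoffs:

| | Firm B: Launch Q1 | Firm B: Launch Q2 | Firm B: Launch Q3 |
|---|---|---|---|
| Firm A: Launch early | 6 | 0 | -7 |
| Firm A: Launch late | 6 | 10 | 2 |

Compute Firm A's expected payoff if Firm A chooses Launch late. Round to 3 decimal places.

E[Launch late] = 0.2·6 + 0.6·10 + 0.2·10 = 1.2 + 6 + 2 = 9.2

9.200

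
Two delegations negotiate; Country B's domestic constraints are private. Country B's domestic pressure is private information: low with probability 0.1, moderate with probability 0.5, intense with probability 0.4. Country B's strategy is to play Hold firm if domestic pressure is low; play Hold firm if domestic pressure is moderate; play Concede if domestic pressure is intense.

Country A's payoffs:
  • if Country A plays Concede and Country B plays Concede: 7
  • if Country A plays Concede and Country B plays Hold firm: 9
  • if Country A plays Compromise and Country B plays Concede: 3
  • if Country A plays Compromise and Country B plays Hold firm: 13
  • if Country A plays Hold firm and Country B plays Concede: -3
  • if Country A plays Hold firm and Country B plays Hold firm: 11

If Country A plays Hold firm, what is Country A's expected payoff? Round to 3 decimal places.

5.400

Take the expectation over Country B's domestic pressure, weighting each type's action by its prior probability.
E[Hold firm] = 0.1·11 + 0.5·11 + 0.4·(-3) = 1.1 + 5.5 + (-1.2) = 5.4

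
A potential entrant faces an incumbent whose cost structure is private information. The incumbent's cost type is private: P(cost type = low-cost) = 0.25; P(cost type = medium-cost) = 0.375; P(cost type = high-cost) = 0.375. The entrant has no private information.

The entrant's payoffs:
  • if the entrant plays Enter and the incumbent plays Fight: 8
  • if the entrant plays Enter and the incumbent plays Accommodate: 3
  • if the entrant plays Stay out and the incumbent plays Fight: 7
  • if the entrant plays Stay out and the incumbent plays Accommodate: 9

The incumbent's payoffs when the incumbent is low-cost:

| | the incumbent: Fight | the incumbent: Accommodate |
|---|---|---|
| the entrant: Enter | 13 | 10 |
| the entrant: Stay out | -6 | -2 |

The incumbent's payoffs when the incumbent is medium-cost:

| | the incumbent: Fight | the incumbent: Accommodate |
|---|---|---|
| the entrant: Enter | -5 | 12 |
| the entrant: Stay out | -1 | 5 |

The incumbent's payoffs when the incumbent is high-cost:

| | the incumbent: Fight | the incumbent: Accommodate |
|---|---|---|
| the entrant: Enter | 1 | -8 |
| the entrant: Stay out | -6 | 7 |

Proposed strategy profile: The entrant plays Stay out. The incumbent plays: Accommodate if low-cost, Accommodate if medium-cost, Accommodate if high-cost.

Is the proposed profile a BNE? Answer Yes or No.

The entrant plays Stay out: E[Stay out] = 0.25·(9) + 0.375·(9) + 0.375·(9) = 9; E[Enter] = 3. Best-responding. ✓
The incumbent (cost type low-cost), facing Stay out: Fight gives -6, Accommodate gives -2. Proposed Accommodate is best. ✓
The incumbent (cost type medium-cost), facing Stay out: Fight gives -1, Accommodate gives 5. Proposed Accommodate is best. ✓
The incumbent (cost type high-cost), facing Stay out: Fight gives -6, Accommodate gives 7. Proposed Accommodate is best. ✓

Yes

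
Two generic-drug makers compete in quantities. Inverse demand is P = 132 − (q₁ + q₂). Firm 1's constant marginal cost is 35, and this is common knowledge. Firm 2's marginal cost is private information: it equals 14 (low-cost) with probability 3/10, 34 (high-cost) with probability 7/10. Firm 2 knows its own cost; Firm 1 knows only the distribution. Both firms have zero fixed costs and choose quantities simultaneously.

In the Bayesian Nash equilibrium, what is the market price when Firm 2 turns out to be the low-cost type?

58

Firm 2 with cost c maximizes (132 − (q₁+q₂) − c)·q₂, giving q₂(c) = (132 − c − q₁)/2.
E[c₂] = 3/10·14 + 7/10·34 = 28
Firm 1's FOC against E[q₂] yields q₁ = (132 − 2·35 + E[c₂])/3 = (132 − 70 + 28)/3 = 30.
q₂(low-cost) = 44, so P = 132 − (30 + 44) = 58.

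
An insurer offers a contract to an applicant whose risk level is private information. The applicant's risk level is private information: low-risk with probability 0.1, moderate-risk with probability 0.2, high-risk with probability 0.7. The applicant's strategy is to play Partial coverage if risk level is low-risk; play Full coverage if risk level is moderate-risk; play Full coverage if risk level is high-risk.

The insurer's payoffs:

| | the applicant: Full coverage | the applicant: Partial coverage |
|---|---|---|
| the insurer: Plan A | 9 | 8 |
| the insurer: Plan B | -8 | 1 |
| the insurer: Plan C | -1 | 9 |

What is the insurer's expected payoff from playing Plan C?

0

E[Plan C] = 0.1·9 + 0.2·(-1) + 0.7·(-1) = 0.9 + (-0.2) + (-0.7) = 0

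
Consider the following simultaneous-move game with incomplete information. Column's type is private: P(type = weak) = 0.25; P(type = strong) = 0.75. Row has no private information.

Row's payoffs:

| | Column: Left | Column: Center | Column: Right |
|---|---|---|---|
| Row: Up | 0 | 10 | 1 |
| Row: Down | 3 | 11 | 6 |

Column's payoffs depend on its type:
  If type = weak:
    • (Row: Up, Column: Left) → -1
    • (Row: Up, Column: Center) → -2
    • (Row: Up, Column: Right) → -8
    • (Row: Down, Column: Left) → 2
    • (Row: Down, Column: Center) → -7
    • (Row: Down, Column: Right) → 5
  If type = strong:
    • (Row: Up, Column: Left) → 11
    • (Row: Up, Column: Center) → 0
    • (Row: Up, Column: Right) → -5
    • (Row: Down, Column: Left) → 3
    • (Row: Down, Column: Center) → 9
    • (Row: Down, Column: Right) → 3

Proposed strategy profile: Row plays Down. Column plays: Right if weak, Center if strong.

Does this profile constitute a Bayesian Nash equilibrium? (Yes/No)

Row plays Down: E[Down] = 0.25·(6) + 0.75·(11) = 9.75; E[Up] = 7.75. Best-responding. ✓
Column (type weak), facing Down: Left gives 2, Center gives -7, Right gives 5. Proposed Right is best. ✓
Column (type strong), facing Down: Left gives 3, Center gives 9, Right gives 3. Proposed Center is best. ✓

Yes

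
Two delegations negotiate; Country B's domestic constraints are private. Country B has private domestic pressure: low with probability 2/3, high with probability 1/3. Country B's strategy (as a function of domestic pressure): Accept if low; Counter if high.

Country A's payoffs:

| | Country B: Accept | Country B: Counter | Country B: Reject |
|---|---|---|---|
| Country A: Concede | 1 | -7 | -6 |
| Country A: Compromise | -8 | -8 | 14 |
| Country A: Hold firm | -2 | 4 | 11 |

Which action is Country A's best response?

Hold firm

E[Concede] = 2/3·(1) + 1/3·(-7) = -5/3
E[Compromise] = 2/3·(-8) + 1/3·(-8) = -8
E[Hold firm] = 2/3·(-2) + 1/3·(4) = 0
Best response: Hold firm (0 is the largest).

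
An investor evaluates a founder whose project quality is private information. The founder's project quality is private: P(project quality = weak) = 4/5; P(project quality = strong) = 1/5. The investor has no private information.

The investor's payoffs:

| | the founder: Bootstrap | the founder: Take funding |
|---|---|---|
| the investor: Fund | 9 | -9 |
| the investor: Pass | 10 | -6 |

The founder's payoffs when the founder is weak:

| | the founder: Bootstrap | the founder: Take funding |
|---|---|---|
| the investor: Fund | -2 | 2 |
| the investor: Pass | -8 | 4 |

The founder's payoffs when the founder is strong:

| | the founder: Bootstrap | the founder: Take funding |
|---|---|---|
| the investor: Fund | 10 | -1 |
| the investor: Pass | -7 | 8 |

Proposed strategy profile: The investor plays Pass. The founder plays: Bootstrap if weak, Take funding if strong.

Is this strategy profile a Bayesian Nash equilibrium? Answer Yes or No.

The investor plays Pass: E[Pass] = 4/5·(10) + 1/5·(-6) = 34/5; E[Fund] = 27/5. Best-responding. ✓
The founder (project quality weak), facing Pass: Bootstrap gives -8, Take funding gives 4. Proposed Bootstrap is not best — profitable deviation exists. ✗
The founder (project quality strong), facing Pass: Bootstrap gives -7, Take funding gives 8. Proposed Take funding is best. ✓

No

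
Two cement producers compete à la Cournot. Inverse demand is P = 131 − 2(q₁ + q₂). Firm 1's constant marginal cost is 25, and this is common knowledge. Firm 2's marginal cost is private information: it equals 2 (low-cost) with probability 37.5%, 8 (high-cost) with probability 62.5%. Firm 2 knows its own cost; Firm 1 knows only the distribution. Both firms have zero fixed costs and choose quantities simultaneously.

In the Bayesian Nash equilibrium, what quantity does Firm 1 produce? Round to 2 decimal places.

Each type of Firm 2 best-responds to q₁; Firm 1 best-responds to the expected q₂ over Firm 2's types.
Firm 2 with cost c maximizes (131 − 2(q₁+q₂) − c)·q₂, giving q₂(c) = (131 − c − 2q₁)/4.
E[c₂] = 0.375·2 + 0.625·8 = 5.75
Firm 1's FOC against E[q₂] yields q₁ = (131 − 2·25 + E[c₂])/6 = (131 − 50 + 5.75)/6 = 14.4583.

14.46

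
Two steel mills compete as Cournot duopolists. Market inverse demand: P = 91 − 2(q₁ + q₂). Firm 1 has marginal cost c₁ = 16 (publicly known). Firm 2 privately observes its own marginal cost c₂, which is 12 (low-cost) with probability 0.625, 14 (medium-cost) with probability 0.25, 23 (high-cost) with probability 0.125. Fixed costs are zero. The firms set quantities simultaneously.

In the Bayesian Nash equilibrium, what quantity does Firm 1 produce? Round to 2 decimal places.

12.15

Firm 2 with cost c maximizes (91 − 2(q₁+q₂) − c)·q₂, giving q₂(c) = (91 − c − 2q₁)/4.
E[c₂] = 0.625·12 + 0.25·14 + 0.125·23 = 13.875
Firm 1's FOC against E[q₂] yields q₁ = (91 − 2·16 + E[c₂])/6 = (91 − 32 + 13.875)/6 = 12.1458.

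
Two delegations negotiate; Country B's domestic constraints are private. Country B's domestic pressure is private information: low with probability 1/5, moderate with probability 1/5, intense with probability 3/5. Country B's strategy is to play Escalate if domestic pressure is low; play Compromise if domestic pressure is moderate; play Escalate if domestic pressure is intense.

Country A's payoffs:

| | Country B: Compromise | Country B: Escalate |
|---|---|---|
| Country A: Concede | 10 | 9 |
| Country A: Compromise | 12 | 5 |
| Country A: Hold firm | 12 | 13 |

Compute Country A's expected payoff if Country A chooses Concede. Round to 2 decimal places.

E[Concede] = 1/5·9 + 1/5·10 + 3/5·9 = 9/5 + 2 + 27/5 = 46/5

9.20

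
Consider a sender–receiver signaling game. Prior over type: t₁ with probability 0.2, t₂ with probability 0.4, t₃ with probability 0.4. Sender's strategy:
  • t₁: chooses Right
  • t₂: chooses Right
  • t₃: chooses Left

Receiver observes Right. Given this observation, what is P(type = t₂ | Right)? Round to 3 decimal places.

0.667

P(Right) = 0.2·1 + 0.4·1 + 0.4·0 = 0.6
P(t₂ | Right) = (0.4·1) / 0.6 = 0.4 / 0.6 = 0.666667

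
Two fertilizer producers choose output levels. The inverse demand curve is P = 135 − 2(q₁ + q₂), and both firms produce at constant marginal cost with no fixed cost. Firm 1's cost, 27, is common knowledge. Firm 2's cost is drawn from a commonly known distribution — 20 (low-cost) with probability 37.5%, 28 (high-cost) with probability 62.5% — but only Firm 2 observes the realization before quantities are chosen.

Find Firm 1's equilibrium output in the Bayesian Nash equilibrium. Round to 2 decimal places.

17.67

Each type of Firm 2 best-responds to q₁; Firm 1 best-responds to the expected q₂ over Firm 2's types.
Firm 2 with cost c maximizes (135 − 2(q₁+q₂) − c)·q₂, giving q₂(c) = (135 − c − 2q₁)/4.
E[c₂] = 0.375·20 + 0.625·28 = 25
Firm 1's FOC against E[q₂] yields q₁ = (135 − 2·27 + E[c₂])/6 = (135 − 54 + 25)/6 = 17.6667.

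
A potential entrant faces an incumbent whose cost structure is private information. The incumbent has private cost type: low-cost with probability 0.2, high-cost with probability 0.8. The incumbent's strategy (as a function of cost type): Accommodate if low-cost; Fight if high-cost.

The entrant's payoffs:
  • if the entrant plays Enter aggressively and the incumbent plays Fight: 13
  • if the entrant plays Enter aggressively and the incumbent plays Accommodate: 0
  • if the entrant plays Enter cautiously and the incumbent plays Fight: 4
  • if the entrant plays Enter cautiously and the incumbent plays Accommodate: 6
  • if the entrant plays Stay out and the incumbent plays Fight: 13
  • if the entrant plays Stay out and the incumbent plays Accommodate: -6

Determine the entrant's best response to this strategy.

Enter aggressively

Compute the entrant's expected payoff for each action, taking the expectation over the incumbent's type.
E[Enter aggressively] = 0.2·(0) + 0.8·(13) = 10.4
E[Enter cautiously] = 0.2·(6) + 0.8·(4) = 4.4
E[Stay out] = 0.2·(-6) + 0.8·(13) = 9.2
Best response: Enter aggressively (10.4 is the largest).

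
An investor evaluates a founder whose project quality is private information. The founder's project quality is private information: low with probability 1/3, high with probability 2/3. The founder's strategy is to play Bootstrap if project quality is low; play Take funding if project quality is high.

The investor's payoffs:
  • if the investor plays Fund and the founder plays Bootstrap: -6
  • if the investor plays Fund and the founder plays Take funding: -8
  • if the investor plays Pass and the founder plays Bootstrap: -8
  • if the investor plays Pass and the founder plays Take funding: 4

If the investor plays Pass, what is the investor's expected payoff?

0

E[Pass] = 1/3·(-8) + 2/3·4 = (-8/3) + 8/3 = 0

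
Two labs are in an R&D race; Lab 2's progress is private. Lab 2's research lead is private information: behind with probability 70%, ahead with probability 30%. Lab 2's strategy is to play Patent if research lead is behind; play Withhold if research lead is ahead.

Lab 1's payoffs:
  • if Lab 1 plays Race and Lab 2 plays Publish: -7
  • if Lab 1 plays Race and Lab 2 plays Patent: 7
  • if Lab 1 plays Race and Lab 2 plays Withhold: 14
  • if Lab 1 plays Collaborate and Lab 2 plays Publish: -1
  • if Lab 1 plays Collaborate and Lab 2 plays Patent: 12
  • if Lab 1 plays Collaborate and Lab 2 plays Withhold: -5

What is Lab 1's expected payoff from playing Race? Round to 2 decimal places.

Take the expectation over Lab 2's research lead, weighting each type's action by its prior probability.
E[Race] = 0.7·7 + 0.3·14 = 4.9 + 4.2 = 9.1

9.10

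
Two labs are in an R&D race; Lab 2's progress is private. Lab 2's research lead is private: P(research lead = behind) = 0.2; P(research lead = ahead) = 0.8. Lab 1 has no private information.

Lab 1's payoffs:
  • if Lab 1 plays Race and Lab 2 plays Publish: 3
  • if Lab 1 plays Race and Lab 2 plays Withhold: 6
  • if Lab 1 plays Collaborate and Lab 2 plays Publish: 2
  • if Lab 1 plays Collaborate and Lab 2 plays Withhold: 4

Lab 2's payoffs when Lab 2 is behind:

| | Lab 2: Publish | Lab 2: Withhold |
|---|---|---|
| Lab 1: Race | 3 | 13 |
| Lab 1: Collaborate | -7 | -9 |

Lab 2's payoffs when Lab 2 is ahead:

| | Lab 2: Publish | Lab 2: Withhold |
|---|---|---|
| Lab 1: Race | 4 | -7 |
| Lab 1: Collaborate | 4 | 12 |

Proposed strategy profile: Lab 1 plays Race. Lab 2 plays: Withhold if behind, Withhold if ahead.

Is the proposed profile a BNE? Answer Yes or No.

No

A profile is a BNE iff every type of every player is best-responding given beliefs about the other side.
Lab 1 plays Race: E[Race] = 0.2·(6) + 0.8·(6) = 6; E[Collaborate] = 4. Best-responding. ✓
Lab 2 (research lead behind), facing Race: Publish gives 3, Withhold gives 13. Proposed Withhold is best. ✓
Lab 2 (research lead ahead), facing Race: Publish gives 4, Withhold gives -7. Proposed Withhold is not best — profitable deviation exists. ✗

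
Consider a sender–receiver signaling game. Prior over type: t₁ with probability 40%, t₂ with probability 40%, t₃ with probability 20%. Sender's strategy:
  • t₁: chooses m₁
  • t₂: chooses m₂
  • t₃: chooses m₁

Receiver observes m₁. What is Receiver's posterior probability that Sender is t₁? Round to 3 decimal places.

Apply Bayes' rule using the sender's strategy as the likelihood.
P(m₁) = 0.4·1 + 0.4·0 + 0.2·1 = 0.6
P(t₁ | m₁) = (0.4·1) / 0.6 = 0.4 / 0.6 = 0.666667

0.667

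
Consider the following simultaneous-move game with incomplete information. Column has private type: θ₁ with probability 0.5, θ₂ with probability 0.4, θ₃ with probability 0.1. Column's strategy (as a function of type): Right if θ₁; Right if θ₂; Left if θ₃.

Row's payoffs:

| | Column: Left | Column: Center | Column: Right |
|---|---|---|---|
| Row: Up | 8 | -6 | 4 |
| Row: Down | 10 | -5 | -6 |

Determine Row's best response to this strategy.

Up

Compute Row's expected payoff for each action, taking the expectation over Column's type.
E[Up] = 0.5·(4) + 0.4·(4) + 0.1·(8) = 4.4
E[Down] = 0.5·(-6) + 0.4·(-6) + 0.1·(10) = -4.4
Best response: Up (4.4 is the largest).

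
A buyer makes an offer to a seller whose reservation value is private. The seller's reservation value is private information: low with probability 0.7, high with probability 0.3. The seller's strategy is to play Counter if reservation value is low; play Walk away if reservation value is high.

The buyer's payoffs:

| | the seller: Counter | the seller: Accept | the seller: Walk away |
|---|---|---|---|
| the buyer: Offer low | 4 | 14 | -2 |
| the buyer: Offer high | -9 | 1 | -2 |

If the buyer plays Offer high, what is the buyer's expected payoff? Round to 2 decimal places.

E[Offer high] = 0.7·(-9) + 0.3·(-2) = (-6.3) + (-0.6) = -6.9

-6.90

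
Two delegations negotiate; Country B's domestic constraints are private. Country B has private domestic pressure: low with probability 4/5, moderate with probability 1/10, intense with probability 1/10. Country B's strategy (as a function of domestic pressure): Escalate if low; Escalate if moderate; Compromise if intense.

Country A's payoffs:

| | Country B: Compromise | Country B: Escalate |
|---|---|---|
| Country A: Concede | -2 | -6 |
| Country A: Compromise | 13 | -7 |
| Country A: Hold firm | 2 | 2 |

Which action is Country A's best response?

Hold firm

E[Concede] = 4/5·(-6) + 1/10·(-6) + 1/10·(-2) = -28/5
E[Compromise] = 4/5·(-7) + 1/10·(-7) + 1/10·(13) = -5
E[Hold firm] = 4/5·(2) + 1/10·(2) + 1/10·(2) = 2
Best response: Hold firm (2 is the largest).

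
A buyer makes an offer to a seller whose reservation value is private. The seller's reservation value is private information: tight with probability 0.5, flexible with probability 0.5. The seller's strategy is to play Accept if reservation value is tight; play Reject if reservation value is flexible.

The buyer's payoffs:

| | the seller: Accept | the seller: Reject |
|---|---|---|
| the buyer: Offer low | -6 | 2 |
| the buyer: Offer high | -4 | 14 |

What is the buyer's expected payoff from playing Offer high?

5

E[Offer high] = 0.5·(-4) + 0.5·14 = (-2) + 7 = 5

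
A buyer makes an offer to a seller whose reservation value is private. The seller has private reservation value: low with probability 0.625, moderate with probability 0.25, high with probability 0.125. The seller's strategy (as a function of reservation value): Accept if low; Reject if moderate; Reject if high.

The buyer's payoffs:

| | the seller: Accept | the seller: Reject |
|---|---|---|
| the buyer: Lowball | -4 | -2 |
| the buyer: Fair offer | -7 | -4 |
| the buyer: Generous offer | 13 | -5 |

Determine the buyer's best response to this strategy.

Generous offer

Compute the buyer's expected payoff for each action, taking the expectation over the seller's type.
E[Lowball] = 0.625·(-4) + 0.25·(-2) + 0.125·(-2) = -3.25
E[Fair offer] = 0.625·(-7) + 0.25·(-4) + 0.125·(-4) = -5.875
E[Generous offer] = 0.625·(13) + 0.25·(-5) + 0.125·(-5) = 6.25
Best response: Generous offer (6.25 is the largest).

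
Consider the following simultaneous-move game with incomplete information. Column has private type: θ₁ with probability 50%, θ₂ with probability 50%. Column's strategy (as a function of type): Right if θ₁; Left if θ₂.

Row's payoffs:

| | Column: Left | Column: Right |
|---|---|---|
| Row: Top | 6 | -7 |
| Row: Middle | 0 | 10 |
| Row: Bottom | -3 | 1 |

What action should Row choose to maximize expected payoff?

Compute Row's expected payoff for each action, taking the expectation over Column's type.
E[Top] = 0.5·(-7) + 0.5·(6) = -0.5
E[Middle] = 0.5·(10) + 0.5·(0) = 5
E[Bottom] = 0.5·(1) + 0.5·(-3) = -1
Best response: Middle (5 is the largest).

Middle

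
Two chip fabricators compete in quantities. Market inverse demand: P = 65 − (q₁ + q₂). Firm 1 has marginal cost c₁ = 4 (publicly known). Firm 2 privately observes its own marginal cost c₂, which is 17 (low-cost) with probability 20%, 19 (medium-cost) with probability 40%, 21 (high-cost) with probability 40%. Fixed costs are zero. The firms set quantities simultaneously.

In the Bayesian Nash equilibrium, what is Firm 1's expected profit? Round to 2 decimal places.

648.55

Firm 2 with cost c maximizes (65 − (q₁+q₂) − c)·q₂, giving q₂(c) = (65 − c − q₁)/2.
E[c₂] = 0.2·17 + 0.4·19 + 0.4·21 = 19.4
Firm 1's FOC against E[q₂] yields q₁ = (65 − 2·4 + E[c₂])/3 = (65 − 8 + 19.4)/3 = 25.4667.
E[P] = 65 − (q₁ + E[q₂]) = 29.4667; Firm 1's expected profit = (E[P] − 4)·q₁ = (29.4667 − 4)·25.4667 = 648.551.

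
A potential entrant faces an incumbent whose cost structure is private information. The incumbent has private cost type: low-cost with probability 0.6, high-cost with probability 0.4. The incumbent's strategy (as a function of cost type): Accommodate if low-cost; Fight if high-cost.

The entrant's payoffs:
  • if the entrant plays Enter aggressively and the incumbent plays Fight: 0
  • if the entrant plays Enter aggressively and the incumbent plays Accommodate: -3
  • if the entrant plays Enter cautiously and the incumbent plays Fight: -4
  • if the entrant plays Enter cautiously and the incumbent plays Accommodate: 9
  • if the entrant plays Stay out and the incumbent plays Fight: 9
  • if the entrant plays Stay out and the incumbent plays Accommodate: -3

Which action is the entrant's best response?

Compute the entrant's expected payoff for each action, taking the expectation over the incumbent's type.
E[Enter aggressively] = 0.6·(-3) + 0.4·(0) = -1.8
E[Enter cautiously] = 0.6·(9) + 0.4·(-4) = 3.8
E[Stay out] = 0.6·(-3) + 0.4·(9) = 1.8
Best response: Enter cautiously (3.8 is the largest).

Enter cautiously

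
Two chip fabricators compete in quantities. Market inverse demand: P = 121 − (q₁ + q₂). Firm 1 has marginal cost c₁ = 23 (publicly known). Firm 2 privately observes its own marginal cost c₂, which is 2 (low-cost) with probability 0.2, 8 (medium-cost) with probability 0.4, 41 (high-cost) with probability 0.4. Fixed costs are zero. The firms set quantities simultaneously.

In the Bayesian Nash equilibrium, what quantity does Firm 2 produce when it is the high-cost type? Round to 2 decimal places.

Firm 2 with cost c maximizes (121 − (q₁+q₂) − c)·q₂, giving q₂(c) = (121 − c − q₁)/2.
E[c₂] = 0.2·2 + 0.4·8 + 0.4·41 = 20
Firm 1's FOC against E[q₂] yields q₁ = (121 − 2·23 + E[c₂])/3 = (121 − 46 + 20)/3 = 31.6667.
q₂(high-cost) = (121 − 41 − 31.6667)/2 = 24.1667.

24.17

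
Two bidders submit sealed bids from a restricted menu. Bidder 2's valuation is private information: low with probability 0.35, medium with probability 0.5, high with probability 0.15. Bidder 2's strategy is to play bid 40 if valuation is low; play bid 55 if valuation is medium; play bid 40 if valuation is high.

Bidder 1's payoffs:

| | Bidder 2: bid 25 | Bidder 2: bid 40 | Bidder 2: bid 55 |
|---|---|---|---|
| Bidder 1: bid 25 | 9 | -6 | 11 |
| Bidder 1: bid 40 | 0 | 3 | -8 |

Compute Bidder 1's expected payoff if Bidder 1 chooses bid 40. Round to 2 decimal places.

-2.50

Take the expectation over Bidder 2's valuation, weighting each type's action by its prior probability.
E[bid 40] = 0.35·3 + 0.5·(-8) + 0.15·3 = 1.05 + (-4) + 0.45 = -2.5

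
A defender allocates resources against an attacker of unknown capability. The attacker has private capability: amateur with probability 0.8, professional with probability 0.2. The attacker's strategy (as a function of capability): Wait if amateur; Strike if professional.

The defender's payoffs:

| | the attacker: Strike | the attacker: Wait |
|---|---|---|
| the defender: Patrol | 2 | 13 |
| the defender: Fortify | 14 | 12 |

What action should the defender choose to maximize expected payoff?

E[Patrol] = 0.8·(13) + 0.2·(2) = 10.8
E[Fortify] = 0.8·(12) + 0.2·(14) = 12.4
Best response: Fortify (12.4 is the largest).

Fortify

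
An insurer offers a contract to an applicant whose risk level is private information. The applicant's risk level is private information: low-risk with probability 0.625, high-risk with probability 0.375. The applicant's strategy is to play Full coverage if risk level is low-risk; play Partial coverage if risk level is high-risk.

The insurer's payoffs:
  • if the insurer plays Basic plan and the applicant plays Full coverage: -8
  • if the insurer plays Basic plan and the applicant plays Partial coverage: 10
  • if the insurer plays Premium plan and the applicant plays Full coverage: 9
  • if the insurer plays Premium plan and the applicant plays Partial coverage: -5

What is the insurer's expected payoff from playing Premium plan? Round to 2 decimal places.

3.75

E[Premium plan] = 0.625·9 + 0.375·(-5) = 5.625 + (-1.875) = 3.75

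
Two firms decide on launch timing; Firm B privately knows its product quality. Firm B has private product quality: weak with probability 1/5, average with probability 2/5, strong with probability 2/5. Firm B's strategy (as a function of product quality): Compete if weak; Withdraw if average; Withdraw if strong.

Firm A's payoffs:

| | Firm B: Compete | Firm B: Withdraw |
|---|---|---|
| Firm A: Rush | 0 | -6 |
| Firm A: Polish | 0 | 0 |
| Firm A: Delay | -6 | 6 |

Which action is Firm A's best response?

Delay

E[Rush] = 1/5·(0) + 2/5·(-6) + 2/5·(-6) = -24/5
E[Polish] = 1/5·(0) + 2/5·(0) + 2/5·(0) = 0
E[Delay] = 1/5·(-6) + 2/5·(6) + 2/5·(6) = 18/5
Best response: Delay (18/5 is the largest).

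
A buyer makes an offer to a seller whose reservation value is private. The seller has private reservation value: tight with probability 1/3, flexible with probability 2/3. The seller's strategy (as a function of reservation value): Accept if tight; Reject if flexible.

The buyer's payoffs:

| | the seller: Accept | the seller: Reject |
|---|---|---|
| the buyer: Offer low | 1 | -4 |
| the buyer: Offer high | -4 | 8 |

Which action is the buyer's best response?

Offer high

Compute the buyer's expected payoff for each action, taking the expectation over the seller's type.
E[Offer low] = 1/3·(1) + 2/3·(-4) = -7/3
E[Offer high] = 1/3·(-4) + 2/3·(8) = 4
Best response: Offer high (4 is the largest).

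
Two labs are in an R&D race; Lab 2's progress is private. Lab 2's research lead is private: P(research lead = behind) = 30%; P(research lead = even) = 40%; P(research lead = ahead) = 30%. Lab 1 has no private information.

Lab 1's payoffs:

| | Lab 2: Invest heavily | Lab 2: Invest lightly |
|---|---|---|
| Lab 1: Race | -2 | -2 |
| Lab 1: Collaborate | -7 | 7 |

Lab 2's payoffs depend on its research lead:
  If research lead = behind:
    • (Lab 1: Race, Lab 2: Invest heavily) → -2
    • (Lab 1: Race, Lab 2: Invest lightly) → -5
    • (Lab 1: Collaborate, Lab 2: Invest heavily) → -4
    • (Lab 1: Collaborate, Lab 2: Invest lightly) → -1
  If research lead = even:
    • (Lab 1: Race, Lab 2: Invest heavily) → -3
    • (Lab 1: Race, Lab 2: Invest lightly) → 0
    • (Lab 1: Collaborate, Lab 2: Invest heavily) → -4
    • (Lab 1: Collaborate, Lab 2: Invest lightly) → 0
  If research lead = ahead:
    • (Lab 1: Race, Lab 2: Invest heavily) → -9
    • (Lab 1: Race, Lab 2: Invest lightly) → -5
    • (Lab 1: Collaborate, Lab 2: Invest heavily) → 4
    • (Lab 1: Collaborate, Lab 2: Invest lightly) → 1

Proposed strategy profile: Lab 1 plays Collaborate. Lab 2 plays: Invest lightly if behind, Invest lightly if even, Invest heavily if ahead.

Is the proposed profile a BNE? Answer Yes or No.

A profile is a BNE iff every type of every player is best-responding given beliefs about the other side.
Lab 1 plays Collaborate: E[Collaborate] = 0.3·(7) + 0.4·(7) + 0.3·(-7) = 2.8; E[Race] = -2. Best-responding. ✓
Lab 2 (research lead behind), facing Collaborate: Invest heavily gives -4, Invest lightly gives -1. Proposed Invest lightly is best. ✓
Lab 2 (research lead even), facing Collaborate: Invest heavily gives -4, Invest lightly gives 0. Proposed Invest lightly is best. ✓
Lab 2 (research lead ahead), facing Collaborate: Invest heavily gives 4, Invest lightly gives 1. Proposed Invest heavily is best. ✓

Yes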